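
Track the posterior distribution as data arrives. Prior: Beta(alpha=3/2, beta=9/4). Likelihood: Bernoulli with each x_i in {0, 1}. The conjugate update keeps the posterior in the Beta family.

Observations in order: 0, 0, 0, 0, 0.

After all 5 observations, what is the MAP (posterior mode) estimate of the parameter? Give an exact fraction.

2/27

obs 1: x=0 → posterior Beta(3/2, 13/4)
obs 2: x=0 → posterior Beta(3/2, 17/4)
obs 3: x=0 → posterior Beta(3/2, 21/4)
obs 4: x=0 → posterior Beta(3/2, 25/4)
obs 5: x=0 → posterior Beta(3/2, 29/4)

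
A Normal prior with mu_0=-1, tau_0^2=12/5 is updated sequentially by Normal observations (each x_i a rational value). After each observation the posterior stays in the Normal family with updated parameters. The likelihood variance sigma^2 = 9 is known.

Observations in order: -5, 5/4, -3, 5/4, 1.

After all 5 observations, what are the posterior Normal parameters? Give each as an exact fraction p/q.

obs 1: x=-5 → posterior Normal(-35/19, 36/19)
obs 2: x=5/4 → posterior Normal(-30/23, 36/23)
obs 3: x=-3 → posterior Normal(-14/9, 4/3)
obs 4: x=5/4 → posterior Normal(-37/31, 36/31)
obs 5: x=1 → posterior Normal(-33/35, 36/35)

mu_0=-33/35, tau_0^2=36/35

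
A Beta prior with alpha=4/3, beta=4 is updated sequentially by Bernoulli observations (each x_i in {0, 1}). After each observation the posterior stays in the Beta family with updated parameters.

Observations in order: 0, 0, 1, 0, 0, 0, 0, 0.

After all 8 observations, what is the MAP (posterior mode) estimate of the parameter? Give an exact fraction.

obs 1: x=0 → posterior Beta(4/3, 5)
obs 2: x=0 → posterior Beta(4/3, 6)
obs 3: x=1 → posterior Beta(7/3, 6)
obs 4: x=0 → posterior Beta(7/3, 7)
obs 5: x=0 → posterior Beta(7/3, 8)
obs 6: x=0 → posterior Beta(7/3, 9)
obs 7: x=0 → posterior Beta(7/3, 10)
obs 8: x=0 → posterior Beta(7/3, 11)

2/17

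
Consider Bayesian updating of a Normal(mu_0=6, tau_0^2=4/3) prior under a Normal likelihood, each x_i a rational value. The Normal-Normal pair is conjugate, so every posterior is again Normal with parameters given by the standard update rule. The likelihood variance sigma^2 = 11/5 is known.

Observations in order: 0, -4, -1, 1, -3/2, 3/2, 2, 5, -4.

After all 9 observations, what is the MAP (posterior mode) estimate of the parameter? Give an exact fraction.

obs 1: x=0 → posterior Normal(198/53, 44/53)
obs 2: x=-4 → posterior Normal(118/73, 44/73)
obs 3: x=-1 → posterior Normal(98/93, 44/93)
obs 4: x=1 → posterior Normal(118/113, 44/113)
obs 5: x=-3/2 → posterior Normal(88/133, 44/133)
obs 6: x=3/2 → posterior Normal(118/153, 44/153)
obs 7: x=2 → posterior Normal(158/173, 44/173)
obs 8: x=5 → posterior Normal(258/193, 44/193)
obs 9: x=-4 → posterior Normal(178/213, 44/213)

178/213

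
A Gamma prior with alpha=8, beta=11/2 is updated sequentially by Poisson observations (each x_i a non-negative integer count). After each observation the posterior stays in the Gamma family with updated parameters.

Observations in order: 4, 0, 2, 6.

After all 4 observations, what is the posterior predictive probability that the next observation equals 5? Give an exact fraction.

obs 1: x=4 → posterior Gamma(12, 13/2)
obs 2: x=0 → posterior Gamma(12, 15/2)
obs 3: x=2 → posterior Gamma(14, 17/2)
obs 4: x=6 → posterior Gamma(20, 19/2)

2434627400898336620267255565568/54108198377272584130510593262881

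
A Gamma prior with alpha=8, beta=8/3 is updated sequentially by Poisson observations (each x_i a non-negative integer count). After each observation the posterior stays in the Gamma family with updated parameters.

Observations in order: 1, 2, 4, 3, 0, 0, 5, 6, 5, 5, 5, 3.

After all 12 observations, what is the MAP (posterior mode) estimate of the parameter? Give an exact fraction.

obs 1: x=1 → posterior Gamma(9, 11/3)
obs 2: x=2 → posterior Gamma(11, 14/3)
obs 3: x=4 → posterior Gamma(15, 17/3)
obs 4: x=3 → posterior Gamma(18, 20/3)
obs 5: x=0 → posterior Gamma(18, 23/3)
obs 6: x=0 → posterior Gamma(18, 26/3)
obs 7: x=5 → posterior Gamma(23, 29/3)
obs 8: x=6 → posterior Gamma(29, 32/3)
obs 9: x=5 → posterior Gamma(34, 35/3)
obs 10: x=5 → posterior Gamma(39, 38/3)
obs 11: x=5 → posterior Gamma(44, 41/3)
obs 12: x=3 → posterior Gamma(47, 44/3)

69/22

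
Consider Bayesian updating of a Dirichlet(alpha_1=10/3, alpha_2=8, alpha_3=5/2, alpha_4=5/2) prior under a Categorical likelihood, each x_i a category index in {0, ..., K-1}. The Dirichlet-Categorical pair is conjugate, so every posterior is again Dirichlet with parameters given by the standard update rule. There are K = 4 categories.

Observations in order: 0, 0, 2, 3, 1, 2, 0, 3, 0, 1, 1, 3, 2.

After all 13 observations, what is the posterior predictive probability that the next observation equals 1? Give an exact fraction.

obs 1: x=0 → posterior Dirichlet(13/3, 8, 5/2, 5/2)
obs 2: x=0 → posterior Dirichlet(16/3, 8, 5/2, 5/2)
obs 3: x=2 → posterior Dirichlet(16/3, 8, 7/2, 5/2)
obs 4: x=3 → posterior Dirichlet(16/3, 8, 7/2, 7/2)
obs 5: x=1 → posterior Dirichlet(16/3, 9, 7/2, 7/2)
obs 6: x=2 → posterior Dirichlet(16/3, 9, 9/2, 7/2)
obs 7: x=0 → posterior Dirichlet(19/3, 9, 9/2, 7/2)
obs 8: x=3 → posterior Dirichlet(19/3, 9, 9/2, 9/2)
obs 9: x=0 → posterior Dirichlet(22/3, 9, 9/2, 9/2)
obs 10: x=1 → posterior Dirichlet(22/3, 10, 9/2, 9/2)
obs 11: x=1 → posterior Dirichlet(22/3, 11, 9/2, 9/2)
obs 12: x=3 → posterior Dirichlet(22/3, 11, 9/2, 11/2)
obs 13: x=2 → posterior Dirichlet(22/3, 11, 11/2, 11/2)

3/8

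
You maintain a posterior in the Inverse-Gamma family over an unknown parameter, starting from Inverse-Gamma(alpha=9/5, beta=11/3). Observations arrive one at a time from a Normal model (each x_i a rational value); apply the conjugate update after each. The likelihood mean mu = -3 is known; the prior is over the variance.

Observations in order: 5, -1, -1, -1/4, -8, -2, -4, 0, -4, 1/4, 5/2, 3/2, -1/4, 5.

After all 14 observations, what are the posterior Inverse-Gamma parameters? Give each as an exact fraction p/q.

alpha=44/5, beta=12313/96

obs 1: x=5 → posterior Inverse-Gamma(23/10, 107/3)
obs 2: x=-1 → posterior Inverse-Gamma(14/5, 113/3)
obs 3: x=-1 → posterior Inverse-Gamma(33/10, 119/3)
obs 4: x=-1/4 → posterior Inverse-Gamma(19/5, 4171/96)
obs 5: x=-8 → posterior Inverse-Gamma(43/10, 5371/96)
obs 6: x=-2 → posterior Inverse-Gamma(24/5, 5419/96)
obs 7: x=-4 → posterior Inverse-Gamma(53/10, 5467/96)
obs 8: x=0 → posterior Inverse-Gamma(29/5, 5899/96)
obs 9: x=-4 → posterior Inverse-Gamma(63/10, 5947/96)
obs 10: x=1/4 → posterior Inverse-Gamma(34/5, 3227/48)
obs 11: x=5/2 → posterior Inverse-Gamma(73/10, 3953/48)
obs 12: x=3/2 → posterior Inverse-Gamma(39/5, 4439/48)
obs 13: x=-1/4 → posterior Inverse-Gamma(83/10, 9241/96)
obs 14: x=5 → posterior Inverse-Gamma(44/5, 12313/96)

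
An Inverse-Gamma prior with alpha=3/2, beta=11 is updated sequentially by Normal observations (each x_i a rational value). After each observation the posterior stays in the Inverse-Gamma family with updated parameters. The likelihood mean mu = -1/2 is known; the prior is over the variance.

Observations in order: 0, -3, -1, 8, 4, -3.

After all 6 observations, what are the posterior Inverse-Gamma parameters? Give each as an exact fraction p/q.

obs 1: x=0 → posterior Inverse-Gamma(2, 89/8)
obs 2: x=-3 → posterior Inverse-Gamma(5/2, 57/4)
obs 3: x=-1 → posterior Inverse-Gamma(3, 115/8)
obs 4: x=8 → posterior Inverse-Gamma(7/2, 101/2)
obs 5: x=4 → posterior Inverse-Gamma(4, 485/8)
obs 6: x=-3 → posterior Inverse-Gamma(9/2, 255/4)

alpha=9/2, beta=255/4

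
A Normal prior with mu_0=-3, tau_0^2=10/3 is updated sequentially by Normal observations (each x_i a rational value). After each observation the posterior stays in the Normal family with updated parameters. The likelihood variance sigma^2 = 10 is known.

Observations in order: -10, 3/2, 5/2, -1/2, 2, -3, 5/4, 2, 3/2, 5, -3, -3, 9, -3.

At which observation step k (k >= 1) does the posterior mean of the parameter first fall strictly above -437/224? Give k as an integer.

k = 5

obs 1: x=-10 → posterior Normal(-19/4, 5/2)
obs 2: x=3/2 → posterior Normal(-7/2, 2)
obs 3: x=5/2 → posterior Normal(-5/2, 5/3)
obs 4: x=-1/2 → posterior Normal(-31/14, 10/7)
obs 5: x=2 → posterior Normal(-27/16, 5/4)
obs 6: x=-3 → posterior Normal(-11/6, 10/9)
obs 7: x=5/4 → posterior Normal(-61/40, 1)
obs 8: x=2 → posterior Normal(-53/44, 10/11)
obs 9: x=3/2 → posterior Normal(-47/48, 5/6)
obs 10: x=5 → posterior Normal(-27/52, 10/13)
obs 11: x=-3 → posterior Normal(-39/56, 5/7)
obs 12: x=-3 → posterior Normal(-17/20, 2/3)
obs 13: x=9 → posterior Normal(-15/64, 5/8)
obs 14: x=-3 → posterior Normal(-27/68, 10/17)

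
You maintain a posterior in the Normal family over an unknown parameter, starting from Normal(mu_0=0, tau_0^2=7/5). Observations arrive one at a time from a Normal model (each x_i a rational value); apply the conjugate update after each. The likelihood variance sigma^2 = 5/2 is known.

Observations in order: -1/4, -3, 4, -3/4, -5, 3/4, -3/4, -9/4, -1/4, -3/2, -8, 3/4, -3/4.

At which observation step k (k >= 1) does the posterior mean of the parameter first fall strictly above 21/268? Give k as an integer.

obs 1: x=-1/4 → posterior Normal(-7/78, 35/39)
obs 2: x=-3 → posterior Normal(-91/106, 35/53)
obs 3: x=4 → posterior Normal(21/134, 35/67)
obs 4: x=-3/4 → posterior Normal(0, 35/81)
obs 5: x=-5 → posterior Normal(-14/19, 7/19)
obs 6: x=3/4 → posterior Normal(-119/218, 35/109)
obs 7: x=-3/4 → posterior Normal(-70/123, 35/123)
obs 8: x=-9/4 → posterior Normal(-203/274, 35/137)
obs 9: x=-1/4 → posterior Normal(-105/151, 35/151)
obs 10: x=-3/2 → posterior Normal(-42/55, 7/33)
obs 11: x=-8 → posterior Normal(-238/179, 35/179)
obs 12: x=3/4 → posterior Normal(-455/386, 35/193)
obs 13: x=-3/4 → posterior Normal(-238/207, 35/207)

k = 3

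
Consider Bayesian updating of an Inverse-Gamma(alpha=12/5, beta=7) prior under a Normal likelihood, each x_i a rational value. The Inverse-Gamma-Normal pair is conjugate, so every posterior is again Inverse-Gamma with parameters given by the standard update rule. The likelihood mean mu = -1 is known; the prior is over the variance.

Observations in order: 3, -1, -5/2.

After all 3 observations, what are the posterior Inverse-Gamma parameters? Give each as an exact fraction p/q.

obs 1: x=3 → posterior Inverse-Gamma(29/10, 15)
obs 2: x=-1 → posterior Inverse-Gamma(17/5, 15)
obs 3: x=-5/2 → posterior Inverse-Gamma(39/10, 129/8)

alpha=39/10, beta=129/8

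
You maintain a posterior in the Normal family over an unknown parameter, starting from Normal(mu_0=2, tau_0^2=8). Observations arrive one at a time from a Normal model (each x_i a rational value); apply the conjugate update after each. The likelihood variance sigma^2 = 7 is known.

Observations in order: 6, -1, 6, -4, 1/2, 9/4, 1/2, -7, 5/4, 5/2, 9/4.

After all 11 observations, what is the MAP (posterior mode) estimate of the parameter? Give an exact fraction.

obs 1: x=6 → posterior Normal(62/15, 56/15)
obs 2: x=-1 → posterior Normal(54/23, 56/23)
obs 3: x=6 → posterior Normal(102/31, 56/31)
obs 4: x=-4 → posterior Normal(70/39, 56/39)
obs 5: x=1/2 → posterior Normal(74/47, 56/47)
obs 6: x=9/4 → posterior Normal(92/55, 56/55)
obs 7: x=1/2 → posterior Normal(32/21, 8/9)
obs 8: x=-7 → posterior Normal(40/71, 56/71)
obs 9: x=5/4 → posterior Normal(50/79, 56/79)
obs 10: x=5/2 → posterior Normal(70/87, 56/87)
obs 11: x=9/4 → posterior Normal(88/95, 56/95)

88/95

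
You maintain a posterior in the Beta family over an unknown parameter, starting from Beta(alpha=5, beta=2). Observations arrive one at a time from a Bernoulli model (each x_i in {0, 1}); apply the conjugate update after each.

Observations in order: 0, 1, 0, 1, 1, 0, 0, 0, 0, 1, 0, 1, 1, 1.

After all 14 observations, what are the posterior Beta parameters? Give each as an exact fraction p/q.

obs 1: x=0 → posterior Beta(5, 3)
obs 2: x=1 → posterior Beta(6, 3)
obs 3: x=0 → posterior Beta(6, 4)
obs 4: x=1 → posterior Beta(7, 4)
obs 5: x=1 → posterior Beta(8, 4)
obs 6: x=0 → posterior Beta(8, 5)
obs 7: x=0 → posterior Beta(8, 6)
obs 8: x=0 → posterior Beta(8, 7)
obs 9: x=0 → posterior Beta(8, 8)
obs 10: x=1 → posterior Beta(9, 8)
obs 11: x=0 → posterior Beta(9, 9)
obs 12: x=1 → posterior Beta(10, 9)
obs 13: x=1 → posterior Beta(11, 9)
obs 14: x=1 → posterior Beta(12, 9)

alpha=12, beta=9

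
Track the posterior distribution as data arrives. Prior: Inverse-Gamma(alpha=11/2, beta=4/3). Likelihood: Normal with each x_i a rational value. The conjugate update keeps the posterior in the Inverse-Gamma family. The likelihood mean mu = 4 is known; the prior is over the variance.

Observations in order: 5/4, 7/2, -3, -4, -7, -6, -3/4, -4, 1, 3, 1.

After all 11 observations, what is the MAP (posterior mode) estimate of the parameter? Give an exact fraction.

obs 1: x=5/4 → posterior Inverse-Gamma(6, 491/96)
obs 2: x=7/2 → posterior Inverse-Gamma(13/2, 503/96)
obs 3: x=-3 → posterior Inverse-Gamma(7, 2855/96)
obs 4: x=-4 → posterior Inverse-Gamma(15/2, 5927/96)
obs 5: x=-7 → posterior Inverse-Gamma(8, 11735/96)
obs 6: x=-6 → posterior Inverse-Gamma(17/2, 16535/96)
obs 7: x=-3/4 → posterior Inverse-Gamma(9, 8809/48)
obs 8: x=-4 → posterior Inverse-Gamma(19/2, 10345/48)
obs 9: x=1 → posterior Inverse-Gamma(10, 10561/48)
obs 10: x=3 → posterior Inverse-Gamma(21/2, 10585/48)
obs 11: x=1 → posterior Inverse-Gamma(11, 10801/48)

10801/576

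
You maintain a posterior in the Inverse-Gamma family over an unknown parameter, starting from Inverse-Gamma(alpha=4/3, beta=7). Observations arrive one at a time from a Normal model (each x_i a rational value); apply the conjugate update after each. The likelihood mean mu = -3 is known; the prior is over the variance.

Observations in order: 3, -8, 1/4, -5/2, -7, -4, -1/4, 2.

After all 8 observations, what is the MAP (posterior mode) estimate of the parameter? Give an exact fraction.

obs 1: x=3 → posterior Inverse-Gamma(11/6, 25)
obs 2: x=-8 → posterior Inverse-Gamma(7/3, 75/2)
obs 3: x=1/4 → posterior Inverse-Gamma(17/6, 1369/32)
obs 4: x=-5/2 → posterior Inverse-Gamma(10/3, 1373/32)
obs 5: x=-7 → posterior Inverse-Gamma(23/6, 1629/32)
obs 6: x=-4 → posterior Inverse-Gamma(13/3, 1645/32)
obs 7: x=-1/4 → posterior Inverse-Gamma(29/6, 883/16)
obs 8: x=2 → posterior Inverse-Gamma(16/3, 1083/16)

171/16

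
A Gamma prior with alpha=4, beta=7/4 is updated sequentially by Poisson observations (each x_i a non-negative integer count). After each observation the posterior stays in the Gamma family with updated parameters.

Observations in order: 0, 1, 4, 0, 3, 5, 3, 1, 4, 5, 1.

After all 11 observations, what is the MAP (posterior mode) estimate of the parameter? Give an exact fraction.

obs 1: x=0 → posterior Gamma(4, 11/4)
obs 2: x=1 → posterior Gamma(5, 15/4)
obs 3: x=4 → posterior Gamma(9, 19/4)
obs 4: x=0 → posterior Gamma(9, 23/4)
obs 5: x=3 → posterior Gamma(12, 27/4)
obs 6: x=5 → posterior Gamma(17, 31/4)
obs 7: x=3 → posterior Gamma(20, 35/4)
obs 8: x=1 → posterior Gamma(21, 39/4)
obs 9: x=4 → posterior Gamma(25, 43/4)
obs 10: x=5 → posterior Gamma(30, 47/4)
obs 11: x=1 → posterior Gamma(31, 51/4)

40/17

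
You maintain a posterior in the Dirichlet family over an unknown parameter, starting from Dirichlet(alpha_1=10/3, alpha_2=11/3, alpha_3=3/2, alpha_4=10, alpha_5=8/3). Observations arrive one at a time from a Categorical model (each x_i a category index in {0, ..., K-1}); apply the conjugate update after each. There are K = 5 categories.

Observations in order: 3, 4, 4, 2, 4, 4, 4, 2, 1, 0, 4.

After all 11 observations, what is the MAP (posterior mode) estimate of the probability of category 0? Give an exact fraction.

20/163

obs 1: x=3 → posterior Dirichlet(10/3, 11/3, 3/2, 11, 8/3)
obs 2: x=4 → posterior Dirichlet(10/3, 11/3, 3/2, 11, 11/3)
obs 3: x=4 → posterior Dirichlet(10/3, 11/3, 3/2, 11, 14/3)
obs 4: x=2 → posterior Dirichlet(10/3, 11/3, 5/2, 11, 14/3)
obs 5: x=4 → posterior Dirichlet(10/3, 11/3, 5/2, 11, 17/3)
obs 6: x=4 → posterior Dirichlet(10/3, 11/3, 5/2, 11, 20/3)
obs 7: x=4 → posterior Dirichlet(10/3, 11/3, 5/2, 11, 23/3)
obs 8: x=2 → posterior Dirichlet(10/3, 11/3, 7/2, 11, 23/3)
obs 9: x=1 → posterior Dirichlet(10/3, 14/3, 7/2, 11, 23/3)
obs 10: x=0 → posterior Dirichlet(13/3, 14/3, 7/2, 11, 23/3)
obs 11: x=4 → posterior Dirichlet(13/3, 14/3, 7/2, 11, 26/3)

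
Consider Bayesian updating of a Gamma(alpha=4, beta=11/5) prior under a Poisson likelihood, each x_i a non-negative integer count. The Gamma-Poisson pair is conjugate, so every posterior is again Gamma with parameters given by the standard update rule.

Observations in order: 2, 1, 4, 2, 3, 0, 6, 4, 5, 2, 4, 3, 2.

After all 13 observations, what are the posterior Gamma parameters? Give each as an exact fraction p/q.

alpha=42, beta=76/5

obs 1: x=2 → posterior Gamma(6, 16/5)
obs 2: x=1 → posterior Gamma(7, 21/5)
obs 3: x=4 → posterior Gamma(11, 26/5)
obs 4: x=2 → posterior Gamma(13, 31/5)
obs 5: x=3 → posterior Gamma(16, 36/5)
obs 6: x=0 → posterior Gamma(16, 41/5)
obs 7: x=6 → posterior Gamma(22, 46/5)
obs 8: x=4 → posterior Gamma(26, 51/5)
obs 9: x=5 → posterior Gamma(31, 56/5)
obs 10: x=2 → posterior Gamma(33, 61/5)
obs 11: x=4 → posterior Gamma(37, 66/5)
obs 12: x=3 → posterior Gamma(40, 71/5)
obs 13: x=2 → posterior Gamma(42, 76/5)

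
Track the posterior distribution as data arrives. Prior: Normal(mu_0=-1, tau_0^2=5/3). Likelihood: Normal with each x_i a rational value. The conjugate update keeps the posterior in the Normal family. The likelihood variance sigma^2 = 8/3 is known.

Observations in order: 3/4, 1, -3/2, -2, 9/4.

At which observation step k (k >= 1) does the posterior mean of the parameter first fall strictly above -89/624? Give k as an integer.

k = 2

obs 1: x=3/4 → posterior Normal(-17/52, 40/39)
obs 2: x=1 → posterior Normal(1/24, 20/27)
obs 3: x=-3/2 → posterior Normal(-27/92, 40/69)
obs 4: x=-2 → posterior Normal(-67/112, 10/21)
obs 5: x=9/4 → posterior Normal(-1/6, 40/99)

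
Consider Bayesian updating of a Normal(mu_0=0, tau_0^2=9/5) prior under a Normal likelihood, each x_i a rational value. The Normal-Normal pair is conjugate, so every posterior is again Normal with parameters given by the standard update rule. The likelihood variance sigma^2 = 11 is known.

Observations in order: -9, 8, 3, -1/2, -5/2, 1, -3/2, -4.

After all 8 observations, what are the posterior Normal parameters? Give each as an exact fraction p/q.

mu_0=-99/254, tau_0^2=99/127

obs 1: x=-9 → posterior Normal(-81/64, 99/64)
obs 2: x=8 → posterior Normal(-9/73, 99/73)
obs 3: x=3 → posterior Normal(9/41, 99/82)
obs 4: x=-1/2 → posterior Normal(27/182, 99/91)
obs 5: x=-5/2 → posterior Normal(-9/100, 99/100)
obs 6: x=1 → posterior Normal(0, 99/109)
obs 7: x=-3/2 → posterior Normal(-27/236, 99/118)
obs 8: x=-4 → posterior Normal(-99/254, 99/127)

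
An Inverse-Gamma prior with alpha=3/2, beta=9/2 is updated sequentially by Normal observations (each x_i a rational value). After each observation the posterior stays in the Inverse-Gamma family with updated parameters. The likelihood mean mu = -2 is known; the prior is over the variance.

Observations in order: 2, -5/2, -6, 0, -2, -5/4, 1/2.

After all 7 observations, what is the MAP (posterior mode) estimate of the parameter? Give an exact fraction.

833/192

obs 1: x=2 → posterior Inverse-Gamma(2, 25/2)
obs 2: x=-5/2 → posterior Inverse-Gamma(5/2, 101/8)
obs 3: x=-6 → posterior Inverse-Gamma(3, 165/8)
obs 4: x=0 → posterior Inverse-Gamma(7/2, 181/8)
obs 5: x=-2 → posterior Inverse-Gamma(4, 181/8)
obs 6: x=-5/4 → posterior Inverse-Gamma(9/2, 733/32)
obs 7: x=1/2 → posterior Inverse-Gamma(5, 833/32)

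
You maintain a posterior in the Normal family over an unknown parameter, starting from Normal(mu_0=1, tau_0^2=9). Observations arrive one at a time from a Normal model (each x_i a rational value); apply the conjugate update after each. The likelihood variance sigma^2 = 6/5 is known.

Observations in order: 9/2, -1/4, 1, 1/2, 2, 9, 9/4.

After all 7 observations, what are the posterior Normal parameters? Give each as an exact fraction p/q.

obs 1: x=9/2 → posterior Normal(139/34, 18/17)
obs 2: x=-1/4 → posterior Normal(263/128, 9/16)
obs 3: x=1 → posterior Normal(323/188, 18/47)
obs 4: x=1/2 → posterior Normal(353/248, 9/31)
obs 5: x=2 → posterior Normal(43/28, 18/77)
obs 6: x=9 → posterior Normal(1013/368, 9/46)
obs 7: x=9/4 → posterior Normal(287/107, 18/107)

mu_0=287/107, tau_0^2=18/107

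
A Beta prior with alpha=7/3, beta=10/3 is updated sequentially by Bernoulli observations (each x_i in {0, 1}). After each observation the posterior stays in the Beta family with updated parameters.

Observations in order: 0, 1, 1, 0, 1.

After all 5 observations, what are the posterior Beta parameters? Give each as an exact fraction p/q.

obs 1: x=0 → posterior Beta(7/3, 13/3)
obs 2: x=1 → posterior Beta(10/3, 13/3)
obs 3: x=1 → posterior Beta(13/3, 13/3)
obs 4: x=0 → posterior Beta(13/3, 16/3)
obs 5: x=1 → posterior Beta(16/3, 16/3)

alpha=16/3, beta=16/3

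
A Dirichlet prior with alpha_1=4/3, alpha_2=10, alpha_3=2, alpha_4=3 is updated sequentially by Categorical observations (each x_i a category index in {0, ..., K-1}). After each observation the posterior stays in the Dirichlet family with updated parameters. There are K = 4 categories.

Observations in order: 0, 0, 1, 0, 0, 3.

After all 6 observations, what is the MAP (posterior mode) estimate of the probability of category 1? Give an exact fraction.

6/11

obs 1: x=0 → posterior Dirichlet(7/3, 10, 2, 3)
obs 2: x=0 → posterior Dirichlet(10/3, 10, 2, 3)
obs 3: x=1 → posterior Dirichlet(10/3, 11, 2, 3)
obs 4: x=0 → posterior Dirichlet(13/3, 11, 2, 3)
obs 5: x=0 → posterior Dirichlet(16/3, 11, 2, 3)
obs 6: x=3 → posterior Dirichlet(16/3, 11, 2, 4)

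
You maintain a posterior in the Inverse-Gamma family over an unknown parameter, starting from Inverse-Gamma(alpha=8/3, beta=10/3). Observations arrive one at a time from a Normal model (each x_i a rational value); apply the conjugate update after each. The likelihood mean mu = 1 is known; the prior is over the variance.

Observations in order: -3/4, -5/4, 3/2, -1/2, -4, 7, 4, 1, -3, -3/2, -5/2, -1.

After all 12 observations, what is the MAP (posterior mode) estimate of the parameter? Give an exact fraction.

obs 1: x=-3/4 → posterior Inverse-Gamma(19/6, 467/96)
obs 2: x=-5/4 → posterior Inverse-Gamma(11/3, 355/48)
obs 3: x=3/2 → posterior Inverse-Gamma(25/6, 361/48)
obs 4: x=-1/2 → posterior Inverse-Gamma(14/3, 415/48)
obs 5: x=-4 → posterior Inverse-Gamma(31/6, 1015/48)
obs 6: x=7 → posterior Inverse-Gamma(17/3, 1879/48)
obs 7: x=4 → posterior Inverse-Gamma(37/6, 2095/48)
obs 8: x=1 → posterior Inverse-Gamma(20/3, 2095/48)
obs 9: x=-3 → posterior Inverse-Gamma(43/6, 2479/48)
obs 10: x=-3/2 → posterior Inverse-Gamma(23/3, 2629/48)
obs 11: x=-5/2 → posterior Inverse-Gamma(49/6, 2923/48)
obs 12: x=-1 → posterior Inverse-Gamma(26/3, 3019/48)

3019/464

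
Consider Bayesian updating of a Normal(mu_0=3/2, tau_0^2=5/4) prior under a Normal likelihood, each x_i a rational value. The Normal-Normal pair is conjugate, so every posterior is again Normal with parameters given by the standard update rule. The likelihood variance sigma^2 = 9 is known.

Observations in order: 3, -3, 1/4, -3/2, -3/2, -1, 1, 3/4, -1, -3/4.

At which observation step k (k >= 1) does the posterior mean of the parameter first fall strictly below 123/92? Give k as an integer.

k = 2

obs 1: x=3 → posterior Normal(69/41, 45/41)
obs 2: x=-3 → posterior Normal(27/23, 45/46)
obs 3: x=1/4 → posterior Normal(13/12, 15/17)
obs 4: x=-3/2 → posterior Normal(191/224, 45/56)
obs 5: x=-3/2 → posterior Normal(161/244, 45/61)
obs 6: x=-1 → posterior Normal(47/88, 15/22)
obs 7: x=1 → posterior Normal(161/284, 45/71)
obs 8: x=3/4 → posterior Normal(11/19, 45/76)
obs 9: x=-1 → posterior Normal(13/27, 5/9)
obs 10: x=-3/4 → posterior Normal(141/344, 45/86)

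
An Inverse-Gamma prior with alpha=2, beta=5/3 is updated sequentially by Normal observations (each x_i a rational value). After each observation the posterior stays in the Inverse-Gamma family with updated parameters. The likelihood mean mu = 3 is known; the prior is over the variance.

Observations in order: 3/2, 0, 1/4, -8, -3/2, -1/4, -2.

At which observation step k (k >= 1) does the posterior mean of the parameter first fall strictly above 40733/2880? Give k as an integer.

k = 4

obs 1: x=3/2 → posterior Inverse-Gamma(5/2, 67/24)
obs 2: x=0 → posterior Inverse-Gamma(3, 175/24)
obs 3: x=1/4 → posterior Inverse-Gamma(7/2, 1063/96)
obs 4: x=-8 → posterior Inverse-Gamma(4, 6871/96)
obs 5: x=-3/2 → posterior Inverse-Gamma(9/2, 7843/96)
obs 6: x=-1/4 → posterior Inverse-Gamma(5, 4175/48)
obs 7: x=-2 → posterior Inverse-Gamma(11/2, 4775/48)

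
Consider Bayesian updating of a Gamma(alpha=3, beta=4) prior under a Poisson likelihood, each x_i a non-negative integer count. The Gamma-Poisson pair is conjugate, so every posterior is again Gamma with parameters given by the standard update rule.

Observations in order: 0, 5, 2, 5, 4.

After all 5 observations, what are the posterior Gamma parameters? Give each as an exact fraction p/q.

obs 1: x=0 → posterior Gamma(3, 5)
obs 2: x=5 → posterior Gamma(8, 6)
obs 3: x=2 → posterior Gamma(10, 7)
obs 4: x=5 → posterior Gamma(15, 8)
obs 5: x=4 → posterior Gamma(19, 9)

alpha=19, beta=9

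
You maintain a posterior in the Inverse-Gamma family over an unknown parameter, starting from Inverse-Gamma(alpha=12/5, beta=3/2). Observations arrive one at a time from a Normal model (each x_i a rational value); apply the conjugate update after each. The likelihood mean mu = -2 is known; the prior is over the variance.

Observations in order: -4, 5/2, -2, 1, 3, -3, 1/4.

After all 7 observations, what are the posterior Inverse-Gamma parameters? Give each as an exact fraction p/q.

obs 1: x=-4 → posterior Inverse-Gamma(29/10, 7/2)
obs 2: x=5/2 → posterior Inverse-Gamma(17/5, 109/8)
obs 3: x=-2 → posterior Inverse-Gamma(39/10, 109/8)
obs 4: x=1 → posterior Inverse-Gamma(22/5, 145/8)
obs 5: x=3 → posterior Inverse-Gamma(49/10, 245/8)
obs 6: x=-3 → posterior Inverse-Gamma(27/5, 249/8)
obs 7: x=1/4 → posterior Inverse-Gamma(59/10, 1077/32)

alpha=59/10, beta=1077/32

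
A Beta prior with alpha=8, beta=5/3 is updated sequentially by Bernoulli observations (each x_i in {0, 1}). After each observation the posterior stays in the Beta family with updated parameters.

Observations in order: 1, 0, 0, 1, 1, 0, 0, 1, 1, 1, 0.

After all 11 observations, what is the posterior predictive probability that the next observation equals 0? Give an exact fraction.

10/31

obs 1: x=1 → posterior Beta(9, 5/3)
obs 2: x=0 → posterior Beta(9, 8/3)
obs 3: x=0 → posterior Beta(9, 11/3)
obs 4: x=1 → posterior Beta(10, 11/3)
obs 5: x=1 → posterior Beta(11, 11/3)
obs 6: x=0 → posterior Beta(11, 14/3)
obs 7: x=0 → posterior Beta(11, 17/3)
obs 8: x=1 → posterior Beta(12, 17/3)
obs 9: x=1 → posterior Beta(13, 17/3)
obs 10: x=1 → posterior Beta(14, 17/3)
obs 11: x=0 → posterior Beta(14, 20/3)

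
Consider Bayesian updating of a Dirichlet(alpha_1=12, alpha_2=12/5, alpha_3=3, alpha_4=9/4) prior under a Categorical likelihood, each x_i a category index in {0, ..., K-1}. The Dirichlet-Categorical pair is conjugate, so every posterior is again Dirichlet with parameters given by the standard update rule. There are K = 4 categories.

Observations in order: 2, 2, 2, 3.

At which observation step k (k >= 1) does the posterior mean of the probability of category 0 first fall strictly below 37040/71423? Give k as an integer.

obs 1: x=2 → posterior Dirichlet(12, 12/5, 4, 9/4)
obs 2: x=2 → posterior Dirichlet(12, 12/5, 5, 9/4)
obs 3: x=2 → posterior Dirichlet(12, 12/5, 6, 9/4)
obs 4: x=3 → posterior Dirichlet(12, 12/5, 6, 13/4)

k = 4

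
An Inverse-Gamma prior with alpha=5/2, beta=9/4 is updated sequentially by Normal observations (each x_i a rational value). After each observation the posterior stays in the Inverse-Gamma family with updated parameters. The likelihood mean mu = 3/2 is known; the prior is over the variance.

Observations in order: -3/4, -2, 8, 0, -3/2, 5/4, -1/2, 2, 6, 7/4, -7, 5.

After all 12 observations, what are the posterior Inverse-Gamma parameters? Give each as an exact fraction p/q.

obs 1: x=-3/4 → posterior Inverse-Gamma(3, 153/32)
obs 2: x=-2 → posterior Inverse-Gamma(7/2, 349/32)
obs 3: x=8 → posterior Inverse-Gamma(4, 1025/32)
obs 4: x=0 → posterior Inverse-Gamma(9/2, 1061/32)
obs 5: x=-3/2 → posterior Inverse-Gamma(5, 1205/32)
obs 6: x=5/4 → posterior Inverse-Gamma(11/2, 603/16)
obs 7: x=-1/2 → posterior Inverse-Gamma(6, 635/16)
obs 8: x=2 → posterior Inverse-Gamma(13/2, 637/16)
obs 9: x=6 → posterior Inverse-Gamma(7, 799/16)
obs 10: x=7/4 → posterior Inverse-Gamma(15/2, 1599/32)
obs 11: x=-7 → posterior Inverse-Gamma(8, 2755/32)
obs 12: x=5 → posterior Inverse-Gamma(17/2, 2951/32)

alpha=17/2, beta=2951/32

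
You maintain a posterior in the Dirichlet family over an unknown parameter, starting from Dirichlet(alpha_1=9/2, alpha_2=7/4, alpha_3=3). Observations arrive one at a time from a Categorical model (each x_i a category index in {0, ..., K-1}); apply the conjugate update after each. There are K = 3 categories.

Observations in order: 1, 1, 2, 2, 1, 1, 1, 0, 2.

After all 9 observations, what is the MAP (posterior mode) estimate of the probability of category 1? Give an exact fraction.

obs 1: x=1 → posterior Dirichlet(9/2, 11/4, 3)
obs 2: x=1 → posterior Dirichlet(9/2, 15/4, 3)
obs 3: x=2 → posterior Dirichlet(9/2, 15/4, 4)
obs 4: x=2 → posterior Dirichlet(9/2, 15/4, 5)
obs 5: x=1 → posterior Dirichlet(9/2, 19/4, 5)
obs 6: x=1 → posterior Dirichlet(9/2, 23/4, 5)
obs 7: x=1 → posterior Dirichlet(9/2, 27/4, 5)
obs 8: x=0 → posterior Dirichlet(11/2, 27/4, 5)
obs 9: x=2 → posterior Dirichlet(11/2, 27/4, 6)

23/61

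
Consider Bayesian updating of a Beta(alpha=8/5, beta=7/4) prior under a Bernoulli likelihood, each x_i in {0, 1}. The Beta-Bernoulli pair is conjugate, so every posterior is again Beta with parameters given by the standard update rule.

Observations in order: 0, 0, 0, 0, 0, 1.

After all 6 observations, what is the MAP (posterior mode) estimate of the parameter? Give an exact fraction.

32/147

obs 1: x=0 → posterior Beta(8/5, 11/4)
obs 2: x=0 → posterior Beta(8/5, 15/4)
obs 3: x=0 → posterior Beta(8/5, 19/4)
obs 4: x=0 → posterior Beta(8/5, 23/4)
obs 5: x=0 → posterior Beta(8/5, 27/4)
obs 6: x=1 → posterior Beta(13/5, 27/4)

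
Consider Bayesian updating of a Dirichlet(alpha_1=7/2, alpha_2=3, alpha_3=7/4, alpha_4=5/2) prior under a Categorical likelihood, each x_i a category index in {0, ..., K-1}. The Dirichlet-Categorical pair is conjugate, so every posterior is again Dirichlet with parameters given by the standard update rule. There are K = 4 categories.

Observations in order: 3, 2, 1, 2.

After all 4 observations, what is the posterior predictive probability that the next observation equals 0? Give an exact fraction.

14/59

obs 1: x=3 → posterior Dirichlet(7/2, 3, 7/4, 7/2)
obs 2: x=2 → posterior Dirichlet(7/2, 3, 11/4, 7/2)
obs 3: x=1 → posterior Dirichlet(7/2, 4, 11/4, 7/2)
obs 4: x=2 → posterior Dirichlet(7/2, 4, 15/4, 7/2)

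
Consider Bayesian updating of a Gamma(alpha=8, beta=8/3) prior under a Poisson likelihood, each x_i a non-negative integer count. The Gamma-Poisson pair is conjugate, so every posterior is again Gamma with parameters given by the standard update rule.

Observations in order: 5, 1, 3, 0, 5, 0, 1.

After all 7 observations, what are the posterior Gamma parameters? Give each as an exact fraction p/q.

alpha=23, beta=29/3

obs 1: x=5 → posterior Gamma(13, 11/3)
obs 2: x=1 → posterior Gamma(14, 14/3)
obs 3: x=3 → posterior Gamma(17, 17/3)
obs 4: x=0 → posterior Gamma(17, 20/3)
obs 5: x=5 → posterior Gamma(22, 23/3)
obs 6: x=0 → posterior Gamma(22, 26/3)
obs 7: x=1 → posterior Gamma(23, 29/3)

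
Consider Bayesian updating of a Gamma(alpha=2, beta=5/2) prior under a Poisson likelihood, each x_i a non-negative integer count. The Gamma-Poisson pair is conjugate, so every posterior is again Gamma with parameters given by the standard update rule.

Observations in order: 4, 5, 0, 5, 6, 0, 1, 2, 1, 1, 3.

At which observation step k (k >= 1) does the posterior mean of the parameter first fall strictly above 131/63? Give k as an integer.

obs 1: x=4 → posterior Gamma(6, 7/2)
obs 2: x=5 → posterior Gamma(11, 9/2)
obs 3: x=0 → posterior Gamma(11, 11/2)
obs 4: x=5 → posterior Gamma(16, 13/2)
obs 5: x=6 → posterior Gamma(22, 15/2)
obs 6: x=0 → posterior Gamma(22, 17/2)
obs 7: x=1 → posterior Gamma(23, 19/2)
obs 8: x=2 → posterior Gamma(25, 21/2)
obs 9: x=1 → posterior Gamma(26, 23/2)
obs 10: x=1 → posterior Gamma(27, 25/2)
obs 11: x=3 → posterior Gamma(30, 27/2)

k = 2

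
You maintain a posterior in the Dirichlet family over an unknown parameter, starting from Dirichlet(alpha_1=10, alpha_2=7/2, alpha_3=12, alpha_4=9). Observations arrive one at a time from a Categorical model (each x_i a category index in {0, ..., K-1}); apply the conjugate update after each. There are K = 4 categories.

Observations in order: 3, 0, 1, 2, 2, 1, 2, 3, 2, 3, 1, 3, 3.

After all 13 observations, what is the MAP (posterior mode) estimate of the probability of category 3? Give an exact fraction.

obs 1: x=3 → posterior Dirichlet(10, 7/2, 12, 10)
obs 2: x=0 → posterior Dirichlet(11, 7/2, 12, 10)
obs 3: x=1 → posterior Dirichlet(11, 9/2, 12, 10)
obs 4: x=2 → posterior Dirichlet(11, 9/2, 13, 10)
obs 5: x=2 → posterior Dirichlet(11, 9/2, 14, 10)
obs 6: x=1 → posterior Dirichlet(11, 11/2, 14, 10)
obs 7: x=2 → posterior Dirichlet(11, 11/2, 15, 10)
obs 8: x=3 → posterior Dirichlet(11, 11/2, 15, 11)
obs 9: x=2 → posterior Dirichlet(11, 11/2, 16, 11)
obs 10: x=3 → posterior Dirichlet(11, 11/2, 16, 12)
obs 11: x=1 → posterior Dirichlet(11, 13/2, 16, 12)
obs 12: x=3 → posterior Dirichlet(11, 13/2, 16, 13)
obs 13: x=3 → posterior Dirichlet(11, 13/2, 16, 14)

26/87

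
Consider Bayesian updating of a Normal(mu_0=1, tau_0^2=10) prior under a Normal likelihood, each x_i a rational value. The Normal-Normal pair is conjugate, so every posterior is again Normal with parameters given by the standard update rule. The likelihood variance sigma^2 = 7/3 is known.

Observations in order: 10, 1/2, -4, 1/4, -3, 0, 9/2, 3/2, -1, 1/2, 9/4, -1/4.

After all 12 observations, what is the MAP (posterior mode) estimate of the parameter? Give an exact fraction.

689/734

obs 1: x=10 → posterior Normal(307/37, 70/37)
obs 2: x=1/2 → posterior Normal(322/67, 70/67)
obs 3: x=-4 → posterior Normal(202/97, 70/97)
obs 4: x=1/4 → posterior Normal(419/254, 70/127)
obs 5: x=-3 → posterior Normal(239/314, 70/157)
obs 6: x=0 → posterior Normal(239/374, 70/187)
obs 7: x=9/2 → posterior Normal(509/434, 10/31)
obs 8: x=3/2 → posterior Normal(599/494, 70/247)
obs 9: x=-1 → posterior Normal(539/554, 70/277)
obs 10: x=1/2 → posterior Normal(569/614, 70/307)
obs 11: x=9/4 → posterior Normal(352/337, 70/337)
obs 12: x=-1/4 → posterior Normal(689/734, 70/367)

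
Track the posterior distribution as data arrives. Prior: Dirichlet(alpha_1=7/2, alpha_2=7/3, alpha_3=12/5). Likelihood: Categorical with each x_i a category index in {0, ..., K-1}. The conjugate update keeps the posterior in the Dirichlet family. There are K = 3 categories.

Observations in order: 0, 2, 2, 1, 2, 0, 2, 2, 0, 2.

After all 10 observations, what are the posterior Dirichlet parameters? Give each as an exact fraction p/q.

alpha_1=13/2, alpha_2=10/3, alpha_3=42/5

obs 1: x=0 → posterior Dirichlet(9/2, 7/3, 12/5)
obs 2: x=2 → posterior Dirichlet(9/2, 7/3, 17/5)
obs 3: x=2 → posterior Dirichlet(9/2, 7/3, 22/5)
obs 4: x=1 → posterior Dirichlet(9/2, 10/3, 22/5)
obs 5: x=2 → posterior Dirichlet(9/2, 10/3, 27/5)
obs 6: x=0 → posterior Dirichlet(11/2, 10/3, 27/5)
obs 7: x=2 → posterior Dirichlet(11/2, 10/3, 32/5)
obs 8: x=2 → posterior Dirichlet(11/2, 10/3, 37/5)
obs 9: x=0 → posterior Dirichlet(13/2, 10/3, 37/5)
obs 10: x=2 → posterior Dirichlet(13/2, 10/3, 42/5)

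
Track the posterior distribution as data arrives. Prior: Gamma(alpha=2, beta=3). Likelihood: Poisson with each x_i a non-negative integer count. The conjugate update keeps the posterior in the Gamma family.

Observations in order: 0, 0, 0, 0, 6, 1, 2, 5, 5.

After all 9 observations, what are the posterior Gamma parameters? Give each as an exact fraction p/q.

obs 1: x=0 → posterior Gamma(2, 4)
obs 2: x=0 → posterior Gamma(2, 5)
obs 3: x=0 → posterior Gamma(2, 6)
obs 4: x=0 → posterior Gamma(2, 7)
obs 5: x=6 → posterior Gamma(8, 8)
obs 6: x=1 → posterior Gamma(9, 9)
obs 7: x=2 → posterior Gamma(11, 10)
obs 8: x=5 → posterior Gamma(16, 11)
obs 9: x=5 → posterior Gamma(21, 12)

alpha=21, beta=12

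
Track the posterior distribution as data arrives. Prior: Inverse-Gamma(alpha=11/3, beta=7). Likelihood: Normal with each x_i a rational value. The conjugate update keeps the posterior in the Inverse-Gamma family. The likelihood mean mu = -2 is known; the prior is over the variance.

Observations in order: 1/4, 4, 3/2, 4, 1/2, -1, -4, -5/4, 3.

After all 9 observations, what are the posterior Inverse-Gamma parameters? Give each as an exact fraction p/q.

alpha=49/6, beta=1121/16

obs 1: x=1/4 → posterior Inverse-Gamma(25/6, 305/32)
obs 2: x=4 → posterior Inverse-Gamma(14/3, 881/32)
obs 3: x=3/2 → posterior Inverse-Gamma(31/6, 1077/32)
obs 4: x=4 → posterior Inverse-Gamma(17/3, 1653/32)
obs 5: x=1/2 → posterior Inverse-Gamma(37/6, 1753/32)
obs 6: x=-1 → posterior Inverse-Gamma(20/3, 1769/32)
obs 7: x=-4 → posterior Inverse-Gamma(43/6, 1833/32)
obs 8: x=-5/4 → posterior Inverse-Gamma(23/3, 921/16)
obs 9: x=3 → posterior Inverse-Gamma(49/6, 1121/16)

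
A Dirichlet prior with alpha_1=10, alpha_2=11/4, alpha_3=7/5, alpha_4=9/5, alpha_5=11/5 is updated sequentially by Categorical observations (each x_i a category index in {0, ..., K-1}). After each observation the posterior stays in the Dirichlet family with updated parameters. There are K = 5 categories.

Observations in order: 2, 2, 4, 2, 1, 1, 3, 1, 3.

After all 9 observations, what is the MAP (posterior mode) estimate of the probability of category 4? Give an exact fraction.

44/443

obs 1: x=2 → posterior Dirichlet(10, 11/4, 12/5, 9/5, 11/5)
obs 2: x=2 → posterior Dirichlet(10, 11/4, 17/5, 9/5, 11/5)
obs 3: x=4 → posterior Dirichlet(10, 11/4, 17/5, 9/5, 16/5)
obs 4: x=2 → posterior Dirichlet(10, 11/4, 22/5, 9/5, 16/5)
obs 5: x=1 → posterior Dirichlet(10, 15/4, 22/5, 9/5, 16/5)
obs 6: x=1 → posterior Dirichlet(10, 19/4, 22/5, 9/5, 16/5)
obs 7: x=3 → posterior Dirichlet(10, 19/4, 22/5, 14/5, 16/5)
obs 8: x=1 → posterior Dirichlet(10, 23/4, 22/5, 14/5, 16/5)
obs 9: x=3 → posterior Dirichlet(10, 23/4, 22/5, 19/5, 16/5)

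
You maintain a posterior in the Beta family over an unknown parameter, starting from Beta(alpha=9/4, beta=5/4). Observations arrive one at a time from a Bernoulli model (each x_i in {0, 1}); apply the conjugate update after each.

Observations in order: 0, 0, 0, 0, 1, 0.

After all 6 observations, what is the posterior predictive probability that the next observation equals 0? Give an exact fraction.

obs 1: x=0 → posterior Beta(9/4, 9/4)
obs 2: x=0 → posterior Beta(9/4, 13/4)
obs 3: x=0 → posterior Beta(9/4, 17/4)
obs 4: x=0 → posterior Beta(9/4, 21/4)
obs 5: x=1 → posterior Beta(13/4, 21/4)
obs 6: x=0 → posterior Beta(13/4, 25/4)

25/38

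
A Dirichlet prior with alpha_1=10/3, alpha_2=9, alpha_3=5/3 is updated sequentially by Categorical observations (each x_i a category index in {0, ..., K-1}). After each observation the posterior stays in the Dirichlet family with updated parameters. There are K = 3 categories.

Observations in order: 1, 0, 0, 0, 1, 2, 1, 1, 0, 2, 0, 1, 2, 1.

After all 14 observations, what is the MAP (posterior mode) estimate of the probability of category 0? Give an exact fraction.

obs 1: x=1 → posterior Dirichlet(10/3, 10, 5/3)
obs 2: x=0 → posterior Dirichlet(13/3, 10, 5/3)
obs 3: x=0 → posterior Dirichlet(16/3, 10, 5/3)
obs 4: x=0 → posterior Dirichlet(19/3, 10, 5/3)
obs 5: x=1 → posterior Dirichlet(19/3, 11, 5/3)
obs 6: x=2 → posterior Dirichlet(19/3, 11, 8/3)
obs 7: x=1 → posterior Dirichlet(19/3, 12, 8/3)
obs 8: x=1 → posterior Dirichlet(19/3, 13, 8/3)
obs 9: x=0 → posterior Dirichlet(22/3, 13, 8/3)
obs 10: x=2 → posterior Dirichlet(22/3, 13, 11/3)
obs 11: x=0 → posterior Dirichlet(25/3, 13, 11/3)
obs 12: x=1 → posterior Dirichlet(25/3, 14, 11/3)
obs 13: x=2 → posterior Dirichlet(25/3, 14, 14/3)
obs 14: x=1 → posterior Dirichlet(25/3, 15, 14/3)

22/75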